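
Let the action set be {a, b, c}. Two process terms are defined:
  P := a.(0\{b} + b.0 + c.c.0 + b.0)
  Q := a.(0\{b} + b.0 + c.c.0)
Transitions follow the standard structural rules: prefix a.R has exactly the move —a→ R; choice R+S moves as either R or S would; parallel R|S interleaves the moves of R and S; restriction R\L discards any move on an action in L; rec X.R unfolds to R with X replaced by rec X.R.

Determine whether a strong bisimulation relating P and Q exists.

Reachable graph of P (4 states):
  m0 = a.(0\{b} + b.0 + c.c.0 + b.0) | --a--▸ m1
  m1 = 0\{b} + b.0 + c.c.0 + b.0 | --b--▸ m2, --c--▸ m3
  m2 = 0 | deadlocked
  m3 = c.0 | --c--▸ m2
Reachable graph of Q (4 states):
  n0 = a.(0\{b} + b.0 + c.c.0) | --a--▸ n1
  n1 = 0\{b} + b.0 + c.c.0 | --b--▸ n2, --c--▸ n3
  n2 = 0 | deadlocked
  n3 = c.0 | --c--▸ n2
Bisimilarity quotient blocks:
  B0 = {m0, n0}
  B1 = {m1, n1}
  B2 = {m3, n3}
  B3 = {m2, n2}
m0 ∈ B0, n0 ∈ B0 → same block

YES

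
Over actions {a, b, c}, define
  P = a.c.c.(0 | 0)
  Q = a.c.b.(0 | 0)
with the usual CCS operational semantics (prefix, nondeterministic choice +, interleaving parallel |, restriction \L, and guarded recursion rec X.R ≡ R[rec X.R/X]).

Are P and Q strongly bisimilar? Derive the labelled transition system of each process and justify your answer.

LTS(P): 4 reachable states
  u0 = a.c.c.(0 | 0) :: -a-> u1
  u1 = c.c.(0 | 0) :: -c-> u2
  u2 = c.(0 | 0) :: -c-> u3
  u3 = 0 | 0 :: ·
LTS(Q): 4 reachable states
  v0 = a.c.b.(0 | 0) :: -a-> v1
  v1 = c.b.(0 | 0) :: -c-> v2
  v2 = b.(0 | 0) :: -b-> v3
  v3 = 0 | 0 :: ·
Partition-refinement fixed point:
  B0 = {u0}
  B1 = {u1}
  B2 = {u2}
  B3 = {u3, v3}
  B4 = {v0}
  B5 = {v1}
  B6 = {v2}
u0 ∈ B0, v0 ∈ B4 → different blocks

P ≁ Q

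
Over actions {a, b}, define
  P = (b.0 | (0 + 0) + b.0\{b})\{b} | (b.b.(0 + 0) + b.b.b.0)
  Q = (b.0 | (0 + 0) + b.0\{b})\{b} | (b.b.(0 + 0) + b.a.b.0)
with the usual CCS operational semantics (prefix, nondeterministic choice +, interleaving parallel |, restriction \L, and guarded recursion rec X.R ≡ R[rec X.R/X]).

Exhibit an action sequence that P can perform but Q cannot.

P's transition system — 6 states:
  u0 = (b.0 | (0 + 0) + b.0\{b})\{b} | (b.b.(0 + 0) + b.b.b.0) → --b--▸ u1, --b--▸ u2
  u1 = (b.0 | (0 + 0) + b.0\{b})\{b} | b.(0 + 0) → --b--▸ u3
  u2 = (b.0 | (0 + 0) + b.0\{b})\{b} | b.b.0 → --b--▸ u4
  u3 = (b.0 | (0 + 0) + b.0\{b})\{b} | (0 + 0) → stopped
  u4 = (b.0 | (0 + 0) + b.0\{b})\{b} | b.0 → --b--▸ u5
  u5 = (b.0 | (0 + 0) + b.0\{b})\{b} | 0 → stopped
Q's transition system — 6 states:
  v0 = (b.0 | (0 + 0) + b.0\{b})\{b} | (b.b.(0 + 0) + b.a.b.0) → --b--▸ v1, --b--▸ v2
  v1 = (b.0 | (0 + 0) + b.0\{b})\{b} | a.b.0 → --a--▸ v3
  v2 = (b.0 | (0 + 0) + b.0\{b})\{b} | b.(0 + 0) → --b--▸ v4
  v3 = (b.0 | (0 + 0) + b.0\{b})\{b} | b.0 → --b--▸ v5
  v4 = (b.0 | (0 + 0) + b.0\{b})\{b} | (0 + 0) → stopped
  v5 = (b.0 | (0 + 0) + b.0\{b})\{b} | 0 → stopped
Executing bbb from P (initial set {u0}):
  after b @ step 1: {u1, u2}
  after b @ step 2: {u3, u4}
  after b @ step 3: {u5}
  ✓ P
Executing bbb from Q (initial set {v0}):
  after b @ step 1: {v1, v2}
  after b @ step 2: {v4}
  after b @ step 3: ∅  — Q cannot continue

bbb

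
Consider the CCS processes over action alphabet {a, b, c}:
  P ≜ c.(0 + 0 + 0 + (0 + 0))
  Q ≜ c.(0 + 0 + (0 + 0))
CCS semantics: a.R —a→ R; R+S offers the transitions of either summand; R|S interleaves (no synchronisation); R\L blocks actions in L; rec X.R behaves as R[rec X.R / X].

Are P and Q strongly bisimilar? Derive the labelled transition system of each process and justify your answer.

LTS(P): 2 reachable states
  m0 = c.(0 + 0 + 0 + (0 + 0)) :: ··c··> m1
  m1 = 0 + 0 + 0 + (0 + 0) :: ·
LTS(Q): 2 reachable states
  n0 = c.(0 + 0 + (0 + 0)) :: ··c··> n1
  n1 = 0 + 0 + (0 + 0) :: ·
Bisimilarity quotient blocks:
  B0 = {m0, n0}
  B1 = {m1, n1}
m0 ∈ B0, n0 ∈ B0 → same block

bisimilar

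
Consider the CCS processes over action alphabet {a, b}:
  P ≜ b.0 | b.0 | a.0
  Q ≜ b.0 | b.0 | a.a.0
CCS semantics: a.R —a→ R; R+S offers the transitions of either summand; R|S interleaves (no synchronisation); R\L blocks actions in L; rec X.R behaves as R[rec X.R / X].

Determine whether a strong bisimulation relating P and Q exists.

not bisimilar

Reachable graph of P (8 states):
  u0 = b.0 | b.0 | a.0 | ··a··> u1, ··b··> u2, ··b··> u3
  u1 = b.0 | b.0 | 0 | ··b··> u4, ··b··> u5
  u2 = 0 | b.0 | a.0 | ··a··> u4, ··b··> u6
  u3 = b.0 | 0 | a.0 | ··a··> u5, ··b··> u6
  u4 = 0 | b.0 | 0 | ··b··> u7
  u5 = b.0 | 0 | 0 | ··b··> u7
  u6 = 0 | 0 | a.0 | ··a··> u7
  u7 = 0 | 0 | 0 | (no moves)
Reachable graph of Q (12 states):
  v0 = b.0 | b.0 | a.a.0 | ··a··> v1, ··b··> v2, ··b··> v3
  v1 = b.0 | b.0 | a.0 | ··a··> v4, ··b··> v5, ··b··> v6
  v2 = 0 | b.0 | a.a.0 | ··a··> v5, ··b··> v7
  v3 = b.0 | 0 | a.a.0 | ··a··> v6, ··b··> v7
  v4 = b.0 | b.0 | 0 | ··b··> v8, ··b··> v9
  v5 = 0 | b.0 | a.0 | ··a··> v8, ··b··> v10
  v6 = b.0 | 0 | a.0 | ··a··> v9, ··b··> v10
  v7 = 0 | 0 | a.a.0 | ··a··> v10
  v8 = 0 | b.0 | 0 | ··b··> v11
  v9 = b.0 | 0 | 0 | ··b··> v11
  v10 = 0 | 0 | a.0 | ··a··> v11
  v11 = 0 | 0 | 0 | (no moves)
Coarsest stable partition (strong bisimilarity classes):
  B0 = {u0, v1}
  B1 = {u1, v4}
  B2 = {u4, u5, v8, v9}
  B3 = {u7, v11}
  B4 = {u2, u3, v5, v6}
  B5 = {u6, v10}
  B6 = {v0}
  B7 = {v2, v3}
  B8 = {v7}
u0 ∈ B0, v0 ∈ B6 → different blocks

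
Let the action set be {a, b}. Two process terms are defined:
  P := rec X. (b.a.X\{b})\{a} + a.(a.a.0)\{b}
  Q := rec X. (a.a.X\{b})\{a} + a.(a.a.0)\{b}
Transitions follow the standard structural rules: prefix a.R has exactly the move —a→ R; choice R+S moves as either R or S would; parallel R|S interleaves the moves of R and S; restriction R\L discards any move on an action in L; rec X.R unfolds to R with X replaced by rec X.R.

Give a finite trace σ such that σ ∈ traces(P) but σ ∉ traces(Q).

Reachable graph of P (5 states):
  s0 = rec X. (b.a.X\{b})\{a} + a.(a.a.0)\{b} has moves —a→ s1, —b→ s2
  s1 = (a.a.0)\{b} has moves —a→ s3
  s2 = (a.(rec X. (b.a.X\{b})\{a} + a.(a.a.0)\{b})\{b})\{a} has moves deadlocked
  s3 = (a.0)\{b} has moves —a→ s4
  s4 = 0\{b} has moves deadlocked
Reachable graph of Q (4 states):
  t0 = rec X. (a.a.X\{b})\{a} + a.(a.a.0)\{b} has moves —a→ t1
  t1 = (a.a.0)\{b} has moves —a→ t2
  t2 = (a.0)\{b} has moves —a→ t3
  t3 = 0\{b} has moves deadlocked
Trace ⟨b⟩ through P, begin at {s0}:
  step 1 (b): {s2}
  P completes σ.
Trace ⟨b⟩ through Q, begin at {t0}:
  step 1 (b): ∅  — Q cannot continue

b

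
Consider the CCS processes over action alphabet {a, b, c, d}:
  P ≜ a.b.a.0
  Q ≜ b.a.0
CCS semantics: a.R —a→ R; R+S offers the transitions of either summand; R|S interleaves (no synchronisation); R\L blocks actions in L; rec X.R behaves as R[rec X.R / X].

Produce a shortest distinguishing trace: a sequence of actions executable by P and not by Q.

a

Reachable graph of P (4 states):
  p0 = a.b.a.0 | =a=> p1
  p1 = b.a.0 | =b=> p2
  p2 = a.0 | =a=> p3
  p3 = 0 | stopped
Reachable graph of Q (3 states):
  q0 = b.a.0 | =b=> q1
  q1 = a.0 | =a=> q2
  q2 = 0 | stopped
Trace ⟨a⟩ through P, begin at {p0}:
  [1] a ⇒ {p1}
  P completes σ.
Trace ⟨a⟩ through Q, begin at {q0}:
  [1] a ⇒ ∅ (Q stuck)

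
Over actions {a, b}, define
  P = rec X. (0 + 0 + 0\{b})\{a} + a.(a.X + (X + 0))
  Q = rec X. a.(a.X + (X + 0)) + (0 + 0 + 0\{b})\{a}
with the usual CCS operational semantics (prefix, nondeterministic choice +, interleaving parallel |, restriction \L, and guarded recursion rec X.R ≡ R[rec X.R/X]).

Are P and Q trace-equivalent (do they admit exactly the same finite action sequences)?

traces(P) = traces(Q)

Reachable graph of P (2 states):
  s0 = rec X. (0 + 0 + 0\{b})\{a} + a.(a.X + (X + 0)) ⊢ -a-> s1
  s1 = a.(rec X. (0 + 0 + 0\{b})\{a} + a.(a.X + (X + 0))) + ((rec X. (0 + 0 + 0\{b})\{a} + a.(a.X + (X + 0))) + 0) ⊢ -a-> s0, -a-> s1
Reachable graph of Q (2 states):
  t0 = rec X. a.(a.X + (X + 0)) + (0 + 0 + 0\{b})\{a} ⊢ -a-> t1
  t1 = a.(rec X. a.(a.X + (X + 0)) + (0 + 0 + 0\{b})\{a}) + ((rec X. a.(a.X + (X + 0)) + (0 + 0 + 0\{b})\{a}) + 0) ⊢ -a-> t0, -a-> t1
Bisimilarity quotient blocks:
  B0 = {s0, s1, t0, t1}
s0 ∈ B0, t0 ∈ B0 → same block
Bisimilar ⇒ trace-equivalent.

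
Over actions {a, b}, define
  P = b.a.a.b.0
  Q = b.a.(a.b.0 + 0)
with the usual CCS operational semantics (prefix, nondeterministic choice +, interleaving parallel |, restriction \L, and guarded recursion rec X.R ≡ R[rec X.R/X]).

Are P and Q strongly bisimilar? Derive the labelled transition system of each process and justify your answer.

Reachable graph of P (5 states):
  m0 = b.a.a.b.0 :: -b-> m1
  m1 = a.a.b.0 :: -a-> m2
  m2 = a.b.0 :: -a-> m3
  m3 = b.0 :: -b-> m4
  m4 = 0 :: deadlocked
Reachable graph of Q (5 states):
  n0 = b.a.(a.b.0 + 0) :: -b-> n1
  n1 = a.(a.b.0 + 0) :: -a-> n2
  n2 = a.b.0 + 0 :: -a-> n3
  n3 = b.0 :: -b-> n4
  n4 = 0 :: deadlocked
Partition-refinement fixed point:
  B0 = {m0, n0}
  B1 = {m1, n1}
  B2 = {m2, n2}
  B3 = {m3, n3}
  B4 = {m4, n4}
m0 ∈ B0, n0 ∈ B0 → same block

P ~ Q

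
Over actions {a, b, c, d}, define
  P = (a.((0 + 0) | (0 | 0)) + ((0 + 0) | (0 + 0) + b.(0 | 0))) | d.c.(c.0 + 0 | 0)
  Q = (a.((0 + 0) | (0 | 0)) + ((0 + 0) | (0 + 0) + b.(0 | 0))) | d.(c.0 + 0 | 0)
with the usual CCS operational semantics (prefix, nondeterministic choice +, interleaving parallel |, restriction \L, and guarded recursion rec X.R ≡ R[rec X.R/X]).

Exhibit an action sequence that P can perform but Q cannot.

P's transition system — 12 states:
  s0 = (a.((0 + 0) | (0 | 0)) + ((0 + 0) | (0 + 0) + b.(0 | 0))) | d.c.(c.0 + 0 | 0) ⊢ --a--▸ s1, --b--▸ s2, --d--▸ s3
  s1 = (0 + 0) | (0 | 0) | d.c.(c.0 + 0 | 0) ⊢ --d--▸ s4
  s2 = 0 | 0 | d.c.(c.0 + 0 | 0) ⊢ --d--▸ s5
  s3 = (a.((0 + 0) | (0 | 0)) + ((0 + 0) | (0 + 0) + b.(0 | 0))) | c.(c.0 + 0 | 0) ⊢ --a--▸ s4, --b--▸ s5, --c--▸ s6
  s4 = (0 + 0) | (0 | 0) | c.(c.0 + 0 | 0) ⊢ --c--▸ s7
  s5 = 0 | 0 | c.(c.0 + 0 | 0) ⊢ --c--▸ s8
  s6 = (a.((0 + 0) | (0 | 0)) + ((0 + 0) | (0 + 0) + b.(0 | 0))) | (c.0 + 0 | 0) ⊢ --a--▸ s7, --b--▸ s8, --c--▸ s9
  s7 = (0 + 0) | (0 | 0) | (c.0 + 0 | 0) ⊢ --c--▸ s10
  s8 = 0 | 0 | (c.0 + 0 | 0) ⊢ --c--▸ s11
  s9 = (a.((0 + 0) | (0 | 0)) + ((0 + 0) | (0 + 0) + b.(0 | 0))) | 0 ⊢ --a--▸ s10, --b--▸ s11
  s10 = (0 + 0) | (0 | 0) | 0 ⊢ ∅
  s11 = 0 | 0 | 0 ⊢ ∅
Q's transition system — 9 states:
  t0 = (a.((0 + 0) | (0 | 0)) + ((0 + 0) | (0 + 0) + b.(0 | 0))) | d.(c.0 + 0 | 0) ⊢ --a--▸ t1, --b--▸ t2, --d--▸ t3
  t1 = (0 + 0) | (0 | 0) | d.(c.0 + 0 | 0) ⊢ --d--▸ t4
  t2 = 0 | 0 | d.(c.0 + 0 | 0) ⊢ --d--▸ t5
  t3 = (a.((0 + 0) | (0 | 0)) + ((0 + 0) | (0 + 0) + b.(0 | 0))) | (c.0 + 0 | 0) ⊢ --a--▸ t4, --b--▸ t5, --c--▸ t6
  t4 = (0 + 0) | (0 | 0) | (c.0 + 0 | 0) ⊢ --c--▸ t7
  t5 = 0 | 0 | (c.0 + 0 | 0) ⊢ --c--▸ t8
  t6 = (a.((0 + 0) | (0 | 0)) + ((0 + 0) | (0 + 0) + b.(0 | 0))) | 0 ⊢ --a--▸ t7, --b--▸ t8
  t7 = (0 + 0) | (0 | 0) | 0 ⊢ ∅
  t8 = 0 | 0 | 0 ⊢ ∅
Executing dcc from P (initial set {s0}):
  step 1 (d): {s3}
  step 2 (c): {s6}
  step 3 (c): {s9}
  — P admits the full trace.
Executing dcc from Q (initial set {t0}):
  step 1 (d): {t3}
  step 2 (c): {t6}
  step 3 (c): no successor for Q

dcc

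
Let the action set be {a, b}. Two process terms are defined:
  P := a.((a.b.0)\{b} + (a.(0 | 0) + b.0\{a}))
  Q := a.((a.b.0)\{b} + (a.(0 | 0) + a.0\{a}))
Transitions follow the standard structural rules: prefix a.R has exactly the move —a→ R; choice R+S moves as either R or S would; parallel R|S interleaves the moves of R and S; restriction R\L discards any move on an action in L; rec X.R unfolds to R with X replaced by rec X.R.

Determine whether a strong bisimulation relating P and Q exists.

P's transition system — 5 states:
  u0 = a.((a.b.0)\{b} + (a.(0 | 0) + b.0\{a})) :: —a→ u1
  u1 = (a.b.0)\{b} + (a.(0 | 0) + b.0\{a}) :: —a→ u2, —a→ u3, —b→ u4
  u2 = (b.0)\{b} :: ∅
  u3 = 0 | 0 :: ∅
  u4 = 0\{a} :: ∅
Q's transition system — 5 states:
  v0 = a.((a.b.0)\{b} + (a.(0 | 0) + a.0\{a})) :: —a→ v1
  v1 = (a.b.0)\{b} + (a.(0 | 0) + a.0\{a}) :: —a→ v2, —a→ v3, —a→ v4
  v2 = (b.0)\{b} :: ∅
  v3 = 0 | 0 :: ∅
  v4 = 0\{a} :: ∅
Bisimilarity quotient blocks:
  B0 = {u0}
  B1 = {u1}
  B2 = {u2, u3, u4, v2, v3, v4}
  B3 = {v0}
  B4 = {v1}
u0 ∈ B0, v0 ∈ B3 → different blocks

not bisimilar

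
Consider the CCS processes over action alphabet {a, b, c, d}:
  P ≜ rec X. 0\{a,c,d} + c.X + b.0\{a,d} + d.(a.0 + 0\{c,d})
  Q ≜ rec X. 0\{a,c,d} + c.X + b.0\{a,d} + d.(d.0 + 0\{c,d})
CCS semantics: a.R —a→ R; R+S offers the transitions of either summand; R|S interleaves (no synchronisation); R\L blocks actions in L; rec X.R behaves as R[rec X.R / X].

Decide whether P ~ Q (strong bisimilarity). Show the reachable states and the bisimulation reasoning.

LTS(P): 4 reachable states
  s0 = rec X. 0\{a,c,d} + c.X + b.0\{a,d} + d.(a.0 + 0\{c,d}) → --b--▸ s1, --c--▸ s0, --d--▸ s2
  s1 = 0\{a,d} → (no moves)
  s2 = a.0 + 0\{c,d} → --a--▸ s3
  s3 = 0 → (no moves)
LTS(Q): 4 reachable states
  t0 = rec X. 0\{a,c,d} + c.X + b.0\{a,d} + d.(d.0 + 0\{c,d}) → --b--▸ t1, --c--▸ t0, --d--▸ t2
  t1 = 0\{a,d} → (no moves)
  t2 = d.0 + 0\{c,d} → --d--▸ t3
  t3 = 0 → (no moves)
Partition-refinement fixed point:
  B0 = {s0}
  B1 = {s2}
  B2 = {s1, s3, t1, t3}
  B3 = {t0}
  B4 = {t2}
s0 ∈ B0, t0 ∈ B3 → different blocks

NO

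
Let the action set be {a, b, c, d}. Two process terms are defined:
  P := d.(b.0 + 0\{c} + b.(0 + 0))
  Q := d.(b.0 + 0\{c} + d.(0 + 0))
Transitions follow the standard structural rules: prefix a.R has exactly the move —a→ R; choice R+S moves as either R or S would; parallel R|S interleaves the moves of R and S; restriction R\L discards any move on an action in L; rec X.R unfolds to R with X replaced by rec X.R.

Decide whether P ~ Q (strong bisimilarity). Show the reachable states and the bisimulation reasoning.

P's transition system — 4 states:
  m0 = d.(b.0 + 0\{c} + b.(0 + 0)) has moves --d--▸ m1
  m1 = b.0 + 0\{c} + b.(0 + 0) has moves --b--▸ m2, --b--▸ m3
  m2 = 0 has moves ∅
  m3 = 0 + 0 has moves ∅
Q's transition system — 4 states:
  n0 = d.(b.0 + 0\{c} + d.(0 + 0)) has moves --d--▸ n1
  n1 = b.0 + 0\{c} + d.(0 + 0) has moves --b--▸ n2, --d--▸ n3
  n2 = 0 has moves ∅
  n3 = 0 + 0 has moves ∅
Bisimilarity quotient blocks:
  B0 = {m0}
  B1 = {m1}
  B2 = {m2, m3, n2, n3}
  B3 = {n0}
  B4 = {n1}
m0 ∈ B0, n0 ∈ B3 → different blocks

not bisimilar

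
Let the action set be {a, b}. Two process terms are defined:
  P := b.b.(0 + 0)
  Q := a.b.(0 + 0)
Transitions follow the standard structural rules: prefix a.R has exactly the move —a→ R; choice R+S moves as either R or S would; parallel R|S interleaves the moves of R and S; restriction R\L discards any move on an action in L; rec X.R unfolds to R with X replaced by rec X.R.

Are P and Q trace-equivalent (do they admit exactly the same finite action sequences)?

traces(P) ≠ traces(Q) — witness ⟨b⟩

Reachable graph of P (3 states):
  s0 = b.b.(0 + 0) :: ··b··> s1
  s1 = b.(0 + 0) :: ··b··> s2
  s2 = 0 + 0 :: (no moves)
Reachable graph of Q (3 states):
  t0 = a.b.(0 + 0) :: ··a··> t1
  t1 = b.(0 + 0) :: ··b··> t2
  t2 = 0 + 0 :: (no moves)
Executing b from P (initial set {s0}):
  step 1 (b): {s1}
  — P admits the full trace.
Executing b from Q (initial set {t0}):
  step 1 (b): no successor for Q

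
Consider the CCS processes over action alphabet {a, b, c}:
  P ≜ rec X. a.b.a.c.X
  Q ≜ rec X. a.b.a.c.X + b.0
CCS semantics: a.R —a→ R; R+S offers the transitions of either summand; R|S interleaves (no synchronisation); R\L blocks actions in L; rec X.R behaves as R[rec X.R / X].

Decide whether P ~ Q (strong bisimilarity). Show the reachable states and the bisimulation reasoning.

Reachable graph of P (4 states):
  p0 = rec X. a.b.a.c.X ⊢ -a-> p1
  p1 = b.a.c.(rec X. a.b.a.c.X) ⊢ -b-> p2
  p2 = a.c.(rec X. a.b.a.c.X) ⊢ -a-> p3
  p3 = c.(rec X. a.b.a.c.X) ⊢ -c-> p0
Reachable graph of Q (5 states):
  q0 = rec X. a.b.a.c.X + b.0 ⊢ -a-> q1, -b-> q2
  q1 = b.a.c.(rec X. a.b.a.c.X + b.0) ⊢ -b-> q3
  q2 = 0 ⊢ deadlocked
  q3 = a.c.(rec X. a.b.a.c.X + b.0) ⊢ -a-> q4
  q4 = c.(rec X. a.b.a.c.X + b.0) ⊢ -c-> q0
Bisimilarity quotient blocks:
  B0 = {p0}
  B1 = {p1}
  B2 = {p2}
  B3 = {p3}
  B4 = {q0}
  B5 = {q1}
  B6 = {q3}
  B7 = {q4}
  B8 = {q2}
p0 ∈ B0, q0 ∈ B4 → different blocks

P ≁ Q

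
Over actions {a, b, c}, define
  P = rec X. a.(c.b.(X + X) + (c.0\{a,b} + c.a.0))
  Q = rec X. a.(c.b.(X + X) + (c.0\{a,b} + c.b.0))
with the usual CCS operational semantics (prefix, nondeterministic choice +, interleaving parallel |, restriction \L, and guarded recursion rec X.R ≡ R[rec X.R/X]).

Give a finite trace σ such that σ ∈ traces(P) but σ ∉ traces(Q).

P's transition system — 7 states:
  s0 = rec X. a.(c.b.(X + X) + (c.0\{a,b} + c.a.0)) ⊢ —a→ s1
  s1 = c.b.((rec X. a.(c.b.(X + X) + (c.0\{a,b} + c.a.0))) + (rec X. a.(c.b.(X + X) + (c.0\{a,b} + c.a.0)))) + (c.0\{a,b} + c.a.0) ⊢ —c→ s2, —c→ s3, —c→ s4
  s2 = 0\{a,b} ⊢ stopped
  s3 = a.0 ⊢ —a→ s5
  s4 = b.((rec X. a.(c.b.(X + X) + (c.0\{a,b} + c.a.0))) + (rec X. a.(c.b.(X + X) + (c.0\{a,b} + c.a.0)))) ⊢ —b→ s6
  s5 = 0 ⊢ stopped
  s6 = (rec X. a.(c.b.(X + X) + (c.0\{a,b} + c.a.0))) + (rec X. a.(c.b.(X + X) + (c.0\{a,b} + c.a.0))) ⊢ —a→ s1
Q's transition system — 7 states:
  t0 = rec X. a.(c.b.(X + X) + (c.0\{a,b} + c.b.0)) ⊢ —a→ t1
  t1 = c.b.((rec X. a.(c.b.(X + X) + (c.0\{a,b} + c.b.0))) + (rec X. a.(c.b.(X + X) + (c.0\{a,b} + c.b.0)))) + (c.0\{a,b} + c.b.0) ⊢ —c→ t2, —c→ t3, —c→ t4
  t2 = 0\{a,b} ⊢ stopped
  t3 = b.((rec X. a.(c.b.(X + X) + (c.0\{a,b} + c.b.0))) + (rec X. a.(c.b.(X + X) + (c.0\{a,b} + c.b.0)))) ⊢ —b→ t5
  t4 = b.0 ⊢ —b→ t6
  t5 = (rec X. a.(c.b.(X + X) + (c.0\{a,b} + c.b.0))) + (rec X. a.(c.b.(X + X) + (c.0\{a,b} + c.b.0))) ⊢ —a→ t1
  t6 = 0 ⊢ stopped
Trace ⟨aca⟩ through P, begin at {s0}:
  step 1 (a): {s1}
  step 2 (c): {s2, s3, s4}
  step 3 (a): {s5}
  P completes σ.
Trace ⟨aca⟩ through Q, begin at {t0}:
  step 1 (a): {t1}
  step 2 (c): {t2, t3, t4}
  step 3 (a): ∅  — Q cannot continue

aca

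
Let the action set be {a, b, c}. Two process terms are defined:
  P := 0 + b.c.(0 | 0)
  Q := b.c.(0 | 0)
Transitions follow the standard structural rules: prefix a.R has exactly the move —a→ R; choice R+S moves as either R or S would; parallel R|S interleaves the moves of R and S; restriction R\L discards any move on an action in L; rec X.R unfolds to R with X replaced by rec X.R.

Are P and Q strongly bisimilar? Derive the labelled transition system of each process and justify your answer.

YES

LTS(P): 3 reachable states
  u0 = 0 + b.c.(0 | 0) :: =b=> u1
  u1 = c.(0 | 0) :: =c=> u2
  u2 = 0 | 0 :: ·
LTS(Q): 3 reachable states
  v0 = b.c.(0 | 0) :: =b=> v1
  v1 = c.(0 | 0) :: =c=> v2
  v2 = 0 | 0 :: ·
Coarsest stable partition (strong bisimilarity classes):
  B0 = {u0, v0}
  B1 = {u1, v1}
  B2 = {u2, v2}
u0 ∈ B0, v0 ∈ B0 → same block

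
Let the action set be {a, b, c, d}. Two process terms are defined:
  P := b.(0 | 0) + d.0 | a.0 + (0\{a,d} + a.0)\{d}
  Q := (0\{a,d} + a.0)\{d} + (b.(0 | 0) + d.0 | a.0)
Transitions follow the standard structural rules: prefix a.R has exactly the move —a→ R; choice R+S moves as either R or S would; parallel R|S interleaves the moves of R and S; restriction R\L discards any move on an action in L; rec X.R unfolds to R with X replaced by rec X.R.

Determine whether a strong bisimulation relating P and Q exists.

P ~ Q

P's transition system — 5 states:
  s0 = b.(0 | 0) + d.0 | a.0 + (0\{a,d} + a.0)\{d} ⊢ --a--▸ s1, --a--▸ s2, --b--▸ s3, --d--▸ s4
  s1 = 0\{d} ⊢ (no moves)
  s2 = d.0 | 0 ⊢ --d--▸ s3
  s3 = 0 | 0 ⊢ (no moves)
  s4 = 0 | a.0 ⊢ --a--▸ s3
Q's transition system — 5 states:
  t0 = (0\{a,d} + a.0)\{d} + (b.(0 | 0) + d.0 | a.0) ⊢ --a--▸ t1, --a--▸ t2, --b--▸ t3, --d--▸ t4
  t1 = 0\{d} ⊢ (no moves)
  t2 = d.0 | 0 ⊢ --d--▸ t3
  t3 = 0 | 0 ⊢ (no moves)
  t4 = 0 | a.0 ⊢ --a--▸ t3
Coarsest stable partition (strong bisimilarity classes):
  B0 = {s0, t0}
  B1 = {s4, t4}
  B2 = {s1, s3, t1, t3}
  B3 = {s2, t2}
s0 ∈ B0, t0 ∈ B0 → same block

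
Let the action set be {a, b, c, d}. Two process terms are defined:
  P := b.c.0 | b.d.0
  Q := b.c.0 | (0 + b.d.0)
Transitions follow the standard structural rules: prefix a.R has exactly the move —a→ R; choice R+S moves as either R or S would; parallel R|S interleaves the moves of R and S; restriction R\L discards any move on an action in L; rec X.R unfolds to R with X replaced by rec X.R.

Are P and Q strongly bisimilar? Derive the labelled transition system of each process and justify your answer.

P ~ Q

P's transition system — 9 states:
  u0 = b.c.0 | b.d.0 → =b=> u1, =b=> u2
  u1 = b.c.0 | d.0 → =b=> u3, =d=> u4
  u2 = c.0 | b.d.0 → =b=> u3, =c=> u5
  u3 = c.0 | d.0 → =c=> u6, =d=> u7
  u4 = b.c.0 | 0 → =b=> u7
  u5 = 0 | b.d.0 → =b=> u6
  u6 = 0 | d.0 → =d=> u8
  u7 = c.0 | 0 → =c=> u8
  u8 = 0 | 0 → ·
Q's transition system — 9 states:
  v0 = b.c.0 | (0 + b.d.0) → =b=> v1, =b=> v2
  v1 = b.c.0 | d.0 → =b=> v3, =d=> v4
  v2 = c.0 | (0 + b.d.0) → =b=> v3, =c=> v5
  v3 = c.0 | d.0 → =c=> v6, =d=> v7
  v4 = b.c.0 | 0 → =b=> v7
  v5 = 0 | (0 + b.d.0) → =b=> v6
  v6 = 0 | d.0 → =d=> v8
  v7 = c.0 | 0 → =c=> v8
  v8 = 0 | 0 → ·
Bisimilarity quotient blocks:
  B0 = {u0, v0}
  B1 = {u2, v2}
  B2 = {u5, v5}
  B3 = {u6, v6}
  B4 = {u8, v8}
  B5 = {u3, v3}
  B6 = {u7, v7}
  B7 = {u1, v1}
  B8 = {u4, v4}
u0 ∈ B0, v0 ∈ B0 → same block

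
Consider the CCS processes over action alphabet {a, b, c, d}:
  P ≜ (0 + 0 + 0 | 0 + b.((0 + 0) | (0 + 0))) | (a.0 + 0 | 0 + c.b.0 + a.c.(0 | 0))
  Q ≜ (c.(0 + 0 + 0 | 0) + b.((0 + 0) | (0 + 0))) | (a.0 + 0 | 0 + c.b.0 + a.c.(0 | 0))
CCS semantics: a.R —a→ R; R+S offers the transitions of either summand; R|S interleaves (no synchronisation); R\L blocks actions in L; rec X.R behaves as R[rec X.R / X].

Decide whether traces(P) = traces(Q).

NO — witness ⟨cc⟩

P's transition system — 10 states:
  p0 = (0 + 0 + 0 | 0 + b.((0 + 0) | (0 + 0))) | (a.0 + 0 | 0 + c.b.0 + a.c.(0 | 0)) has moves --a--▸ p1, --a--▸ p2, --b--▸ p3, --c--▸ p4
  p1 = (0 + 0 + 0 | 0 + b.((0 + 0) | (0 + 0))) | 0 has moves --b--▸ p5
  p2 = (0 + 0 + 0 | 0 + b.((0 + 0) | (0 + 0))) | c.(0 | 0) has moves --b--▸ p6, --c--▸ p7
  p3 = (0 + 0) | (0 + 0) | (a.0 + 0 | 0 + c.b.0 + a.c.(0 | 0)) has moves --a--▸ p5, --a--▸ p6, --c--▸ p8
  p4 = (0 + 0 + 0 | 0 + b.((0 + 0) | (0 + 0))) | b.0 has moves --b--▸ p1, --b--▸ p8
  p5 = (0 + 0) | (0 + 0) | 0 has moves ∅
  p6 = (0 + 0) | (0 + 0) | c.(0 | 0) has moves --c--▸ p9
  p7 = (0 + 0 + 0 | 0 + b.((0 + 0) | (0 + 0))) | (0 | 0) has moves --b--▸ p9
  p8 = (0 + 0) | (0 + 0) | b.0 has moves --b--▸ p5
  p9 = (0 + 0) | (0 + 0) | (0 | 0) has moves ∅
Q's transition system — 15 states:
  q0 = (c.(0 + 0 + 0 | 0) + b.((0 + 0) | (0 + 0))) | (a.0 + 0 | 0 + c.b.0 + a.c.(0 | 0)) has moves --a--▸ q1, --a--▸ q2, --b--▸ q3, --c--▸ q4, --c--▸ q5
  q1 = (c.(0 + 0 + 0 | 0) + b.((0 + 0) | (0 + 0))) | 0 has moves --b--▸ q6, --c--▸ q7
  q2 = (c.(0 + 0 + 0 | 0) + b.((0 + 0) | (0 + 0))) | c.(0 | 0) has moves --b--▸ q8, --c--▸ q10, --c--▸ q9
  q3 = (0 + 0) | (0 + 0) | (a.0 + 0 | 0 + c.b.0 + a.c.(0 | 0)) has moves --a--▸ q6, --a--▸ q8, --c--▸ q11
  q4 = (0 + 0 + 0 | 0) | (a.0 + 0 | 0 + c.b.0 + a.c.(0 | 0)) has moves --a--▸ q7, --a--▸ q9, --c--▸ q12
  q5 = (c.(0 + 0 + 0 | 0) + b.((0 + 0) | (0 + 0))) | b.0 has moves --b--▸ q1, --b--▸ q11, --c--▸ q12
  q6 = (0 + 0) | (0 + 0) | 0 has moves ∅
  q7 = (0 + 0 + 0 | 0) | 0 has moves ∅
  q8 = (0 + 0) | (0 + 0) | c.(0 | 0) has moves --c--▸ q13
  q9 = (0 + 0 + 0 | 0) | c.(0 | 0) has moves --c--▸ q14
  q10 = (c.(0 + 0 + 0 | 0) + b.((0 + 0) | (0 + 0))) | (0 | 0) has moves --b--▸ q13, --c--▸ q14
  q11 = (0 + 0) | (0 + 0) | b.0 has moves --b--▸ q6
  q12 = (0 + 0 + 0 | 0) | b.0 has moves --b--▸ q7
  q13 = (0 + 0) | (0 + 0) | (0 | 0) has moves ∅
  q14 = (0 + 0 + 0 | 0) | (0 | 0) has moves ∅
Trace ⟨cc⟩ through Q, begin at {q0}:
  [1] c ⇒ {q4, q5}
  [2] c ⇒ {q12}
  ✓ Q
Trace ⟨cc⟩ through P, begin at {p0}:
  [1] c ⇒ {p4}
  [2] c ⇒ ∅ (P stuck)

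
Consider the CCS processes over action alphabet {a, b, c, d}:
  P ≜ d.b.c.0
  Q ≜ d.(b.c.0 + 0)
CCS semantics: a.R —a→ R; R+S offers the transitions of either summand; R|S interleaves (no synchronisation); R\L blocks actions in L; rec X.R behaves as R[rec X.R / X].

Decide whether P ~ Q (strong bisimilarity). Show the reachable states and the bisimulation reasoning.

P ~ Q

Reachable graph of P (4 states):
  m0 = d.b.c.0 :: =d=> m1
  m1 = b.c.0 :: =b=> m2
  m2 = c.0 :: =c=> m3
  m3 = 0 :: (no moves)
Reachable graph of Q (4 states):
  n0 = d.(b.c.0 + 0) :: =d=> n1
  n1 = b.c.0 + 0 :: =b=> n2
  n2 = c.0 :: =c=> n3
  n3 = 0 :: (no moves)
Coarsest stable partition (strong bisimilarity classes):
  B0 = {m0, n0}
  B1 = {m1, n1}
  B2 = {m2, n2}
  B3 = {m3, n3}
m0 ∈ B0, n0 ∈ B0 → same block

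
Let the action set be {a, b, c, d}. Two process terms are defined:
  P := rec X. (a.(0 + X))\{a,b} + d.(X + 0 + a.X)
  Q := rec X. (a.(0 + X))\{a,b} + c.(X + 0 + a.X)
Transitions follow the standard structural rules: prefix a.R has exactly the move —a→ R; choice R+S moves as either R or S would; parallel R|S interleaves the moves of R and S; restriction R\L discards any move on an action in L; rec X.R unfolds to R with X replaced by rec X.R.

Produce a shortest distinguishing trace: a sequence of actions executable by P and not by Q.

d

Reachable graph of P (2 states):
  s0 = rec X. (a.(0 + X))\{a,b} + d.(X + 0 + a.X) → -d-> s1
  s1 = (rec X. (a.(0 + X))\{a,b} + d.(X + 0 + a.X)) + 0 + a.(rec X. (a.(0 + X))\{a,b} + d.(X + 0 + a.X)) → -a-> s0, -d-> s1
Reachable graph of Q (2 states):
  t0 = rec X. (a.(0 + X))\{a,b} + c.(X + 0 + a.X) → -c-> t1
  t1 = (rec X. (a.(0 + X))\{a,b} + c.(X + 0 + a.X)) + 0 + a.(rec X. (a.(0 + X))\{a,b} + c.(X + 0 + a.X)) → -a-> t0, -c-> t1
Executing d from P (initial set {s0}):
  [1] d ⇒ {s1}
  P completes σ.
Executing d from Q (initial set {t0}):
  [1] d ⇒ no successor for Q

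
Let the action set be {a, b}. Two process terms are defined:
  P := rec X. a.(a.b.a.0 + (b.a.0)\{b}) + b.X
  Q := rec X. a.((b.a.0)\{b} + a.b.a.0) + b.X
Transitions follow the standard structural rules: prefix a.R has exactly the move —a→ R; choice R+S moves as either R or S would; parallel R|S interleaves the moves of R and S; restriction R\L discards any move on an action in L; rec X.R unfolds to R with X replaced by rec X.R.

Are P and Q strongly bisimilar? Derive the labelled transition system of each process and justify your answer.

YES

P's transition system — 5 states:
  m0 = rec X. a.(a.b.a.0 + (b.a.0)\{b}) + b.X has moves -a-> m1, -b-> m0
  m1 = a.b.a.0 + (b.a.0)\{b} has moves -a-> m2
  m2 = b.a.0 has moves -b-> m3
  m3 = a.0 has moves -a-> m4
  m4 = 0 has moves (no moves)
Q's transition system — 5 states:
  n0 = rec X. a.((b.a.0)\{b} + a.b.a.0) + b.X has moves -a-> n1, -b-> n0
  n1 = (b.a.0)\{b} + a.b.a.0 has moves -a-> n2
  n2 = b.a.0 has moves -b-> n3
  n3 = a.0 has moves -a-> n4
  n4 = 0 has moves (no moves)
Coarsest stable partition (strong bisimilarity classes):
  B0 = {m0, n0}
  B1 = {m1, n1}
  B2 = {m2, n2}
  B3 = {m3, n3}
  B4 = {m4, n4}
m0 ∈ B0, n0 ∈ B0 → same block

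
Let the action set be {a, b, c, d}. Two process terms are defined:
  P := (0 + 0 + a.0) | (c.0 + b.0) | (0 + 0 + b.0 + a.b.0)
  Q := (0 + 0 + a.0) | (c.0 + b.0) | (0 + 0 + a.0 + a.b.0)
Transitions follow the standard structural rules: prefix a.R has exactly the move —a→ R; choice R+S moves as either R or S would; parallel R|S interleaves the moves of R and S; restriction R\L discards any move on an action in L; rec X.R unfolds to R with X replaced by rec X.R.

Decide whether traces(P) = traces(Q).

Reachable graph of P (12 states):
  u0 = (0 + 0 + a.0) | (c.0 + b.0) | (0 + 0 + b.0 + a.b.0) :: ··a··> u1, ··a··> u2, ··b··> u3, ··b··> u4, ··c··> u4
  u1 = (0 + 0 + a.0) | (c.0 + b.0) | b.0 :: ··a··> u5, ··b··> u3, ··b··> u6, ··c··> u6
  u2 = 0 | (c.0 + b.0) | (0 + 0 + b.0 + a.b.0) :: ··a··> u5, ··b··> u7, ··b··> u8, ··c··> u8
  u3 = (0 + 0 + a.0) | (c.0 + b.0) | 0 :: ··a··> u7, ··b··> u9, ··c··> u9
  u4 = (0 + 0 + a.0) | 0 | (0 + 0 + b.0 + a.b.0) :: ··a··> u6, ··a··> u8, ··b··> u9
  u5 = 0 | (c.0 + b.0) | b.0 :: ··b··> u10, ··b··> u7, ··c··> u10
  u6 = (0 + 0 + a.0) | 0 | b.0 :: ··a··> u10, ··b··> u9
  u7 = 0 | (c.0 + b.0) | 0 :: ··b··> u11, ··c··> u11
  u8 = 0 | 0 | (0 + 0 + b.0 + a.b.0) :: ··a··> u10, ··b··> u11
  u9 = (0 + 0 + a.0) | 0 | 0 :: ··a··> u11
  u10 = 0 | 0 | b.0 :: ··b··> u11
  u11 = 0 | 0 | 0 :: (no moves)
Reachable graph of Q (12 states):
  v0 = (0 + 0 + a.0) | (c.0 + b.0) | (0 + 0 + a.0 + a.b.0) :: ··a··> v1, ··a··> v2, ··a··> v3, ··b··> v4, ··c··> v4
  v1 = (0 + 0 + a.0) | (c.0 + b.0) | 0 :: ··a··> v5, ··b··> v6, ··c··> v6
  v2 = (0 + 0 + a.0) | (c.0 + b.0) | b.0 :: ··a··> v7, ··b··> v1, ··b··> v8, ··c··> v8
  v3 = 0 | (c.0 + b.0) | (0 + 0 + a.0 + a.b.0) :: ··a··> v5, ··a··> v7, ··b··> v9, ··c··> v9
  v4 = (0 + 0 + a.0) | 0 | (0 + 0 + a.0 + a.b.0) :: ··a··> v6, ··a··> v8, ··a··> v9
  v5 = 0 | (c.0 + b.0) | 0 :: ··b··> v10, ··c··> v10
  v6 = (0 + 0 + a.0) | 0 | 0 :: ··a··> v10
  v7 = 0 | (c.0 + b.0) | b.0 :: ··b··> v11, ··b··> v5, ··c··> v11
  v8 = (0 + 0 + a.0) | 0 | b.0 :: ··a··> v11, ··b··> v6
  v9 = 0 | 0 | (0 + 0 + a.0 + a.b.0) :: ··a··> v10, ··a··> v11
  v10 = 0 | 0 | 0 :: (no moves)
  v11 = 0 | 0 | b.0 :: ··b··> v10
Executing bb from P (initial set {u0}):
  [1] b ⇒ {u3, u4}
  [2] b ⇒ {u9}
  — P admits the full trace.
Executing bb from Q (initial set {v0}):
  [1] b ⇒ {v4}
  [2] b ⇒ ∅  — Q cannot continue

trace-distinct — witness ⟨bb⟩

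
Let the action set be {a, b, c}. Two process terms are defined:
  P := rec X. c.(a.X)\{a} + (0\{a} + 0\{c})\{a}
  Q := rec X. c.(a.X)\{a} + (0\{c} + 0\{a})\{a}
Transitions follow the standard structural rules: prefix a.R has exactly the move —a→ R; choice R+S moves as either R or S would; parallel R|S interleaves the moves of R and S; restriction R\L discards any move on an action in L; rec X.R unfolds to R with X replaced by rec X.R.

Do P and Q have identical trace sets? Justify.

LTS(P): 2 reachable states
  u0 = rec X. c.(a.X)\{a} + (0\{a} + 0\{c})\{a} | -c-> u1
  u1 = (a.(rec X. c.(a.X)\{a} + (0\{a} + 0\{c})\{a}))\{a} | ∅
LTS(Q): 2 reachable states
  v0 = rec X. c.(a.X)\{a} + (0\{c} + 0\{a})\{a} | -c-> v1
  v1 = (a.(rec X. c.(a.X)\{a} + (0\{c} + 0\{a})\{a}))\{a} | ∅
Partition-refinement fixed point:
  B0 = {u0, v0}
  B1 = {u1, v1}
u0 ∈ B0, v0 ∈ B0 → same block
Bisimilar ⇒ trace-equivalent.

YES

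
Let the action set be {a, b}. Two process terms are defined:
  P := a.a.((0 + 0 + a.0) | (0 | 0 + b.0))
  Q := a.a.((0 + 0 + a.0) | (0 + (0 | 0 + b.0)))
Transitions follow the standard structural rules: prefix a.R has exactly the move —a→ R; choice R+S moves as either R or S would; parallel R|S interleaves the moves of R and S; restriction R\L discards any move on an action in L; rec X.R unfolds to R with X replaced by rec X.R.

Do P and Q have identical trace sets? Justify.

YES

Reachable graph of P (6 states):
  p0 = a.a.((0 + 0 + a.0) | (0 | 0 + b.0)) :: -a-> p1
  p1 = a.((0 + 0 + a.0) | (0 | 0 + b.0)) :: -a-> p2
  p2 = (0 + 0 + a.0) | (0 | 0 + b.0) :: -a-> p3, -b-> p4
  p3 = 0 | (0 | 0 + b.0) :: -b-> p5
  p4 = (0 + 0 + a.0) | 0 :: -a-> p5
  p5 = 0 | 0 :: deadlocked
Reachable graph of Q (6 states):
  q0 = a.a.((0 + 0 + a.0) | (0 + (0 | 0 + b.0))) :: -a-> q1
  q1 = a.((0 + 0 + a.0) | (0 + (0 | 0 + b.0))) :: -a-> q2
  q2 = (0 + 0 + a.0) | (0 + (0 | 0 + b.0)) :: -a-> q3, -b-> q4
  q3 = 0 | (0 + (0 | 0 + b.0)) :: -b-> q5
  q4 = (0 + 0 + a.0) | 0 :: -a-> q5
  q5 = 0 | 0 :: deadlocked
Coarsest stable partition (strong bisimilarity classes):
  B0 = {p0, q0}
  B1 = {p1, q1}
  B2 = {p2, q2}
  B3 = {p3, q3}
  B4 = {p5, q5}
  B5 = {p4, q4}
p0 ∈ B0, q0 ∈ B0 → same block
Bisimilar ⇒ trace-equivalent.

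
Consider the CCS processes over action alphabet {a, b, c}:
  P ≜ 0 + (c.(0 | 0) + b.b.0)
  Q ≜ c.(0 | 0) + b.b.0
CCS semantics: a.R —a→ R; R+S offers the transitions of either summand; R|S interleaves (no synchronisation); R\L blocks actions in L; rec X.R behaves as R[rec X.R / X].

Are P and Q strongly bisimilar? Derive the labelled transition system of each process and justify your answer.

YES

P's transition system — 4 states:
  u0 = 0 + (c.(0 | 0) + b.b.0) ⊢ ··b··> u1, ··c··> u2
  u1 = b.0 ⊢ ··b··> u3
  u2 = 0 | 0 ⊢ deadlocked
  u3 = 0 ⊢ deadlocked
Q's transition system — 4 states:
  v0 = c.(0 | 0) + b.b.0 ⊢ ··b··> v1, ··c··> v2
  v1 = b.0 ⊢ ··b··> v3
  v2 = 0 | 0 ⊢ deadlocked
  v3 = 0 ⊢ deadlocked
Partition-refinement fixed point:
  B0 = {u0, v0}
  B1 = {u1, v1}
  B2 = {u2, u3, v2, v3}
u0 ∈ B0, v0 ∈ B0 → same block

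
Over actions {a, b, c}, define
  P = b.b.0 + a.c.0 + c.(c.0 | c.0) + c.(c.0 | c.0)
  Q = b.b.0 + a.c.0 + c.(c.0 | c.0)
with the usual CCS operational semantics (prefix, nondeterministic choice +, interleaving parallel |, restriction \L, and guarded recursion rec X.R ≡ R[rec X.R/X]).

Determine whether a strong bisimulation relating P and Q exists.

bisimilar

P's transition system — 8 states:
  s0 = b.b.0 + a.c.0 + c.(c.0 | c.0) + c.(c.0 | c.0) ⊢ -a-> s1, -b-> s2, -c-> s3
  s1 = c.0 ⊢ -c-> s4
  s2 = b.0 ⊢ -b-> s4
  s3 = c.0 | c.0 ⊢ -c-> s5, -c-> s6
  s4 = 0 ⊢ ·
  s5 = 0 | c.0 ⊢ -c-> s7
  s6 = c.0 | 0 ⊢ -c-> s7
  s7 = 0 | 0 ⊢ ·
Q's transition system — 8 states:
  t0 = b.b.0 + a.c.0 + c.(c.0 | c.0) ⊢ -a-> t1, -b-> t2, -c-> t3
  t1 = c.0 ⊢ -c-> t4
  t2 = b.0 ⊢ -b-> t4
  t3 = c.0 | c.0 ⊢ -c-> t5, -c-> t6
  t4 = 0 ⊢ ·
  t5 = 0 | c.0 ⊢ -c-> t7
  t6 = c.0 | 0 ⊢ -c-> t7
  t7 = 0 | 0 ⊢ ·
Partition-refinement fixed point:
  B0 = {s0, t0}
  B1 = {s3, t3}
  B2 = {s1, s5, s6, t1, t5, t6}
  B3 = {s4, s7, t4, t7}
  B4 = {s2, t2}
s0 ∈ B0, t0 ∈ B0 → same block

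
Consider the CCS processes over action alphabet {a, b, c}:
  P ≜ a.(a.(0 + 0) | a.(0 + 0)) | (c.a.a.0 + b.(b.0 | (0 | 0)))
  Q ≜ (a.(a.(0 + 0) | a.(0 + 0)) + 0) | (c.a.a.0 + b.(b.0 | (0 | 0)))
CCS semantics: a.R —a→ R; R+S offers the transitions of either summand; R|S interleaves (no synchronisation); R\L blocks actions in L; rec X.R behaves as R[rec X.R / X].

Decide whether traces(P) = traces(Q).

Reachable graph of P (30 states):
  u0 = a.(a.(0 + 0) | a.(0 + 0)) | (c.a.a.0 + b.(b.0 | (0 | 0))) :: --a--▸ u1, --b--▸ u2, --c--▸ u3
  u1 = a.(0 + 0) | a.(0 + 0) | (c.a.a.0 + b.(b.0 | (0 | 0))) :: --a--▸ u4, --a--▸ u5, --b--▸ u6, --c--▸ u7
  u2 = a.(a.(0 + 0) | a.(0 + 0)) | (b.0 | (0 | 0)) :: --a--▸ u6, --b--▸ u8
  u3 = a.(a.(0 + 0) | a.(0 + 0)) | a.a.0 :: --a--▸ u7, --a--▸ u9
  u4 = (0 + 0) | a.(0 + 0) | (c.a.a.0 + b.(b.0 | (0 | 0))) :: --a--▸ u10, --b--▸ u11, --c--▸ u12
  u5 = a.(0 + 0) | (0 + 0) | (c.a.a.0 + b.(b.0 | (0 | 0))) :: --a--▸ u10, --b--▸ u13, --c--▸ u14
  u6 = a.(0 + 0) | a.(0 + 0) | (b.0 | (0 | 0)) :: --a--▸ u11, --a--▸ u13, --b--▸ u15
  u7 = a.(0 + 0) | a.(0 + 0) | a.a.0 :: --a--▸ u12, --a--▸ u14, --a--▸ u16
  u8 = a.(a.(0 + 0) | a.(0 + 0)) | (0 | (0 | 0)) :: --a--▸ u15
  u9 = a.(a.(0 + 0) | a.(0 + 0)) | a.0 :: --a--▸ u16, --a--▸ u17
  u10 = (0 + 0) | (0 + 0) | (c.a.a.0 + b.(b.0 | (0 | 0))) :: --b--▸ u18, --c--▸ u19
  u11 = (0 + 0) | a.(0 + 0) | (b.0 | (0 | 0)) :: --a--▸ u18, --b--▸ u20
  u12 = (0 + 0) | a.(0 + 0) | a.a.0 :: --a--▸ u19, --a--▸ u21
  u13 = a.(0 + 0) | (0 + 0) | (b.0 | (0 | 0)) :: --a--▸ u18, --b--▸ u22
  u14 = a.(0 + 0) | (0 + 0) | a.a.0 :: --a--▸ u19, --a--▸ u23
  u15 = a.(0 + 0) | a.(0 + 0) | (0 | (0 | 0)) :: --a--▸ u20, --a--▸ u22
  u16 = a.(0 + 0) | a.(0 + 0) | a.0 :: --a--▸ u21, --a--▸ u23, --a--▸ u24
  u17 = a.(a.(0 + 0) | a.(0 + 0)) | 0 :: --a--▸ u24
  u18 = (0 + 0) | (0 + 0) | (b.0 | (0 | 0)) :: --b--▸ u25
  u19 = (0 + 0) | (0 + 0) | a.a.0 :: --a--▸ u26
  u20 = (0 + 0) | a.(0 + 0) | (0 | (0 | 0)) :: --a--▸ u25
  u21 = (0 + 0) | a.(0 + 0) | a.0 :: --a--▸ u26, --a--▸ u27
  u22 = a.(0 + 0) | (0 + 0) | (0 | (0 | 0)) :: --a--▸ u25
  u23 = a.(0 + 0) | (0 + 0) | a.0 :: --a--▸ u26, --a--▸ u28
  u24 = a.(0 + 0) | a.(0 + 0) | 0 :: --a--▸ u27, --a--▸ u28
  u25 = (0 + 0) | (0 + 0) | (0 | (0 | 0)) :: ·
  u26 = (0 + 0) | (0 + 0) | a.0 :: --a--▸ u29
  u27 = (0 + 0) | a.(0 + 0) | 0 :: --a--▸ u29
  u28 = a.(0 + 0) | (0 + 0) | 0 :: --a--▸ u29
  u29 = (0 + 0) | (0 + 0) | 0 :: ·
Reachable graph of Q (30 states):
  v0 = (a.(a.(0 + 0) | a.(0 + 0)) + 0) | (c.a.a.0 + b.(b.0 | (0 | 0))) :: --a--▸ v1, --b--▸ v2, --c--▸ v3
  v1 = a.(0 + 0) | a.(0 + 0) | (c.a.a.0 + b.(b.0 | (0 | 0))) :: --a--▸ v4, --a--▸ v5, --b--▸ v6, --c--▸ v7
  v2 = (a.(a.(0 + 0) | a.(0 + 0)) + 0) | (b.0 | (0 | 0)) :: --a--▸ v6, --b--▸ v8
  v3 = (a.(a.(0 + 0) | a.(0 + 0)) + 0) | a.a.0 :: --a--▸ v7, --a--▸ v9
  v4 = (0 + 0) | a.(0 + 0) | (c.a.a.0 + b.(b.0 | (0 | 0))) :: --a--▸ v10, --b--▸ v11, --c--▸ v12
  v5 = a.(0 + 0) | (0 + 0) | (c.a.a.0 + b.(b.0 | (0 | 0))) :: --a--▸ v10, --b--▸ v13, --c--▸ v14
  v6 = a.(0 + 0) | a.(0 + 0) | (b.0 | (0 | 0)) :: --a--▸ v11, --a--▸ v13, --b--▸ v15
  v7 = a.(0 + 0) | a.(0 + 0) | a.a.0 :: --a--▸ v12, --a--▸ v14, --a--▸ v16
  v8 = (a.(a.(0 + 0) | a.(0 + 0)) + 0) | (0 | (0 | 0)) :: --a--▸ v15
  v9 = (a.(a.(0 + 0) | a.(0 + 0)) + 0) | a.0 :: --a--▸ v16, --a--▸ v17
  v10 = (0 + 0) | (0 + 0) | (c.a.a.0 + b.(b.0 | (0 | 0))) :: --b--▸ v18, --c--▸ v19
  v11 = (0 + 0) | a.(0 + 0) | (b.0 | (0 | 0)) :: --a--▸ v18, --b--▸ v20
  v12 = (0 + 0) | a.(0 + 0) | a.a.0 :: --a--▸ v19, --a--▸ v21
  v13 = a.(0 + 0) | (0 + 0) | (b.0 | (0 | 0)) :: --a--▸ v18, --b--▸ v22
  v14 = a.(0 + 0) | (0 + 0) | a.a.0 :: --a--▸ v19, --a--▸ v23
  v15 = a.(0 + 0) | a.(0 + 0) | (0 | (0 | 0)) :: --a--▸ v20, --a--▸ v22
  v16 = a.(0 + 0) | a.(0 + 0) | a.0 :: --a--▸ v21, --a--▸ v23, --a--▸ v24
  v17 = (a.(a.(0 + 0) | a.(0 + 0)) + 0) | 0 :: --a--▸ v24
  v18 = (0 + 0) | (0 + 0) | (b.0 | (0 | 0)) :: --b--▸ v25
  v19 = (0 + 0) | (0 + 0) | a.a.0 :: --a--▸ v26
  v20 = (0 + 0) | a.(0 + 0) | (0 | (0 | 0)) :: --a--▸ v25
  v21 = (0 + 0) | a.(0 + 0) | a.0 :: --a--▸ v26, --a--▸ v27
  v22 = a.(0 + 0) | (0 + 0) | (0 | (0 | 0)) :: --a--▸ v25
  v23 = a.(0 + 0) | (0 + 0) | a.0 :: --a--▸ v26, --a--▸ v28
  v24 = a.(0 + 0) | a.(0 + 0) | 0 :: --a--▸ v27, --a--▸ v28
  v25 = (0 + 0) | (0 + 0) | (0 | (0 | 0)) :: ·
  v26 = (0 + 0) | (0 + 0) | a.0 :: --a--▸ v29
  v27 = (0 + 0) | a.(0 + 0) | 0 :: --a--▸ v29
  v28 = a.(0 + 0) | (0 + 0) | 0 :: --a--▸ v29
  v29 = (0 + 0) | (0 + 0) | 0 :: ·
Bisimilarity quotient blocks:
  B0 = {u0, v0}
  B1 = {u1, v1}
  B2 = {u4, u5, v4, v5}
  B3 = {u10, v10}
  B4 = {u15, u19, u21, u23, u24, v15, v19, v21, v23, v24}
  B5 = {u20, u22, u26, u27, u28, v20, v22, v26, v27, v28}
  B6 = {u25, u29, v25, v29}
  B7 = {u18, v18}
  B8 = {u12, u14, u16, u17, u8, v12, v14, v16, v17, v8}
  B9 = {u11, u13, v11, v13}
  B10 = {u7, u9, v7, v9}
  B11 = {u6, v6}
  B12 = {u3, v3}
  B13 = {u2, v2}
u0 ∈ B0, v0 ∈ B0 → same block
Bisimilar ⇒ trace-equivalent.

trace-equivalent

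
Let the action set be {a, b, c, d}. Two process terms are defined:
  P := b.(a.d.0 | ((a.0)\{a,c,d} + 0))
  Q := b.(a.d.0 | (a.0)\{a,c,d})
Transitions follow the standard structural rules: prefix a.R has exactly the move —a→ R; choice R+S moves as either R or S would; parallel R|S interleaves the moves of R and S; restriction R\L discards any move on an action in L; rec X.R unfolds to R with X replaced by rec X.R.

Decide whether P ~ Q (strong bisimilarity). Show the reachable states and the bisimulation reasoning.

P ~ Q

Reachable graph of P (4 states):
  s0 = b.(a.d.0 | ((a.0)\{a,c,d} + 0)) ⊢ —b→ s1
  s1 = a.d.0 | ((a.0)\{a,c,d} + 0) ⊢ —a→ s2
  s2 = d.0 | ((a.0)\{a,c,d} + 0) ⊢ —d→ s3
  s3 = 0 | ((a.0)\{a,c,d} + 0) ⊢ deadlocked
Reachable graph of Q (4 states):
  t0 = b.(a.d.0 | (a.0)\{a,c,d}) ⊢ —b→ t1
  t1 = a.d.0 | (a.0)\{a,c,d} ⊢ —a→ t2
  t2 = d.0 | (a.0)\{a,c,d} ⊢ —d→ t3
  t3 = 0 | (a.0)\{a,c,d} ⊢ deadlocked
Coarsest stable partition (strong bisimilarity classes):
  B0 = {s0, t0}
  B1 = {s1, t1}
  B2 = {s2, t2}
  B3 = {s3, t3}
s0 ∈ B0, t0 ∈ B0 → same block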